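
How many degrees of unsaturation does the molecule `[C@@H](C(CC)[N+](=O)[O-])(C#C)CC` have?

3

Molecular formula from the SMILES: C8H13NO2.
DoU = (2C + 2 + N − H − X)/2 = (2·8 + 2 + 1 − 13 − 0)/2 = 6/2 = 3.
(Structurally: 0 ring(s) + 3 π bond(s) = 3.)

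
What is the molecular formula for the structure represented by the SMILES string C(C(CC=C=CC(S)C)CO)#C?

C10H14OS

Heavy atoms from the SMILES: 10 C, 1 O, 1 S.
Implicit hydrogens by atom environment:
  5 × C: 1 H each → 5
  2 × C: 2 H each → 4
  2 × C: no H
  1 × C: 3 H
  1 × O: 1 H
  1 × S: 1 H
  Total hydrogens = 14.
Molecular formula: C10H14OS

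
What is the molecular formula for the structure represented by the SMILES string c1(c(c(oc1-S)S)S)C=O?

C5H4O2S3

Heavy atoms from the SMILES: 5 C, 2 O, 3 S.
Implicit hydrogens by atom environment:
  4 × C (aromatic): no H
  3 × S: 1 H each → 3
  1 × C: 1 H
  1 × O (aromatic): no H
  1 × O: no H
  Total hydrogens = 4.
Molecular formula: C5H4O2S3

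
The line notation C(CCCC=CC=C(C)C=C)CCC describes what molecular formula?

Heavy atoms from the SMILES: 14 C.
Implicit hydrogens by atom environment:
  7 × C: 2 H each → 14
  4 × C: 1 H each → 4
  2 × C: 3 H each → 6
  1 × C: no H
  Total hydrogens = 24.
Molecular formula: C14H24

C14H24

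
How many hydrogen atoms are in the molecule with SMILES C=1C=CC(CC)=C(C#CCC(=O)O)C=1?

12

Hydrogens are implicit in SMILES; fill each atom to its normal valence:
  4 × C (aromatic): 1 H each → 4
  3 × C: no H
  2 × C: 2 H each → 4
  2 × C (aromatic): no H
  1 × C: 3 H
  1 × O: 1 H
  1 × O: no H
  Total hydrogens = 12.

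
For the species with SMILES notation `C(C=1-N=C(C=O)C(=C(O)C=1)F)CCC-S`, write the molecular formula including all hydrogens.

Heavy atoms from the SMILES: 10 C, 1 F, 1 N, 2 O, 1 S.
Implicit hydrogens by atom environment:
  4 × C: 2 H each → 8
  4 × C (aromatic): no H
  1 × C (aromatic): 1 H
  1 × C: 1 H
  1 × F: no H
  1 × N (aromatic): no H
  1 × O: 1 H
  1 × O: no H
  1 × S: 1 H
  Total hydrogens = 12.
Molecular formula: C10H12FNO2S

C10H12FNO2S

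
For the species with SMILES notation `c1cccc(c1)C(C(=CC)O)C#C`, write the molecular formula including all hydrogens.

Heavy atoms from the SMILES: 12 C, 1 O.
Implicit hydrogens by atom environment:
  5 × C (aromatic): 1 H each → 5
  3 × C: 1 H each → 3
  2 × C: no H
  1 × C: 3 H
  1 × C (aromatic): no H
  1 × O: 1 H
  Total hydrogens = 12.
Molecular formula: C12H12O

C12H12O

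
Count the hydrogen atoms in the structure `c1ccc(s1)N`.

Hydrogens are implicit in SMILES; fill each atom to its normal valence:
  3 × C (aromatic): 1 H each → 3
  1 × C (aromatic): no H
  1 × N: 2 H
  1 × S (aromatic): no H
  Total hydrogens = 5.

5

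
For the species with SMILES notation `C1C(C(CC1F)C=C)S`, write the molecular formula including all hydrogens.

Heavy atoms from the SMILES: 7 C, 1 F, 1 S.
Implicit hydrogens by atom environment:
  4 × C: 1 H each → 4
  3 × C: 2 H each → 6
  1 × F: no H
  1 × S: 1 H
  Total hydrogens = 11.
Molecular formula: C7H11FS

C7H11FS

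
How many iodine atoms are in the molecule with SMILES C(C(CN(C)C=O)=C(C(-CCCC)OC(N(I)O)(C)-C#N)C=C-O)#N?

1

The symbol for iodine appears 1 time in the SMILES.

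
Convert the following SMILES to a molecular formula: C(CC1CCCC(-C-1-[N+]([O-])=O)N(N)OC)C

Heavy atoms from the SMILES: 10 C, 3 N, 3 O.
Implicit hydrogens by atom environment:
  5 × C: 2 H each → 10
  3 × C: 1 H each → 3
  2 × C: 3 H each → 6
  2 × O: no H
  1 × N: 2 H
  1 × N: no H
  1 × N (charge +1): no H
  1 × O (charge -1): no H
  Total hydrogens = 21.
Molecular formula: C10H21N3O3

C10H21N3O3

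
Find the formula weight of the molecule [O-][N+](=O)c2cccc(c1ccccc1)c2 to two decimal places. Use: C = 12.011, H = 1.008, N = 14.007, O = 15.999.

Molecular formula: C12H9NO2.
M = 12×12.011 + 9×1.008 + 1×14.007 + 2×15.999 = 199.21 g/mol.

199.21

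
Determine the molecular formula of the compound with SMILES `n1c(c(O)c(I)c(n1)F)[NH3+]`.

Heavy atoms from the SMILES: 4 C, 1 F, 1 I, 3 N, 1 O.
Implicit hydrogens by atom environment:
  4 × C (aromatic): no H
  2 × N (aromatic): no H
  1 × F: no H
  1 × I: no H
  1 × N (charge +1): 3 H
  1 × O: 1 H
  Total hydrogens = 4.
Net charge +1.
Molecular formula: C4H4FIN3O+

C4H4FIN3O+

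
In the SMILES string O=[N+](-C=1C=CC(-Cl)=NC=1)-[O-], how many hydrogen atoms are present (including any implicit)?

3

Hydrogens are implicit in SMILES; fill each atom to its normal valence:
  3 × C (aromatic): 1 H each → 3
  2 × C (aromatic): no H
  1 × Cl: no H
  1 × N (aromatic): no H
  1 × N (charge +1): no H
  1 × O: no H
  1 × O (charge -1): no H
  Total hydrogens = 3.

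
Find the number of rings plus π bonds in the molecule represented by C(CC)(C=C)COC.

Molecular formula from the SMILES: C7H14O.
DoU = (2C + 2 + N − H − X)/2 = (2·7 + 2 + 0 − 14 − 0)/2 = 2/2 = 1.
(Structurally: 0 ring(s) + 1 π bond(s) = 1.)

1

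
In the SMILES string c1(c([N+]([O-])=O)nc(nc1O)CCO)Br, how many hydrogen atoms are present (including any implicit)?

Hydrogens are implicit in SMILES; fill each atom to its normal valence:
  4 × C (aromatic): no H
  2 × C: 2 H each → 4
  2 × N (aromatic): no H
  2 × O: 1 H each → 2
  1 × Br: no H
  1 × N (charge +1): no H
  1 × O: no H
  1 × O (charge -1): no H
  Total hydrogens = 6.

6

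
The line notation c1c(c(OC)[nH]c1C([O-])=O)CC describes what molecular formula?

Heavy atoms from the SMILES: 8 C, 1 N, 3 O.
Implicit hydrogens by atom environment:
  3 × C (aromatic): no H
  2 × C: 3 H each → 6
  2 × O: no H
  1 × C: 2 H
  1 × C (aromatic): 1 H
  1 × C: no H
  1 × N (aromatic): 1 H
  1 × O (charge -1): no H
  Total hydrogens = 10.
Net charge -1.
Molecular formula: C8H10NO3-

C8H10NO3-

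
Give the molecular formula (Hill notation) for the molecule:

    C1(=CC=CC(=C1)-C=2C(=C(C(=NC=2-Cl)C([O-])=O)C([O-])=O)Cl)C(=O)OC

Heavy atoms from the SMILES: 15 C, 2 Cl, 1 N, 6 O.
Implicit hydrogens by atom environment:
  7 × C (aromatic): no H
  4 × C (aromatic): 1 H each → 4
  4 × O: no H
  3 × C: no H
  2 × Cl: no H
  2 × O (charge -1): no H
  1 × C: 3 H
  1 × N (aromatic): no H
  Total hydrogens = 7.
Net charge -2.
Molecular formula: [C15H7Cl2NO6]2-

[C15H7Cl2NO6]2-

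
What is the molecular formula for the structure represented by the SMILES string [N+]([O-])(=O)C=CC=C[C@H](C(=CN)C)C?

C9H14N2O2

Heavy atoms from the SMILES: 9 C, 2 N, 2 O.
Implicit hydrogens by atom environment:
  6 × C: 1 H each → 6
  2 × C: 3 H each → 6
  1 × C: no H
  1 × N: 2 H
  1 × N (charge +1): no H
  1 × O: no H
  1 × O (charge -1): no H
  Total hydrogens = 14.
Molecular formula: C9H14N2O2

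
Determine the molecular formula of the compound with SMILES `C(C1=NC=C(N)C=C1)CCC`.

Heavy atoms from the SMILES: 9 C, 2 N.
Implicit hydrogens by atom environment:
  3 × C: 2 H each → 6
  3 × C (aromatic): 1 H each → 3
  2 × C (aromatic): no H
  1 × C: 3 H
  1 × N: 2 H
  1 × N (aromatic): no H
  Total hydrogens = 14.
Molecular formula: C9H14N2

C9H14N2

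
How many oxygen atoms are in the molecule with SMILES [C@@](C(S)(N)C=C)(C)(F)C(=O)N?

1

The symbol for oxygen appears 1 time in the SMILES.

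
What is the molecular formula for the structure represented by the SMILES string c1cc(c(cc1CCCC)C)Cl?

C11H15Cl

Heavy atoms from the SMILES: 11 C, 1 Cl.
Implicit hydrogens by atom environment:
  3 × C: 2 H each → 6
  3 × C (aromatic): 1 H each → 3
  3 × C (aromatic): no H
  2 × C: 3 H each → 6
  1 × Cl: no H
  Total hydrogens = 15.
Molecular formula: C11H15Cl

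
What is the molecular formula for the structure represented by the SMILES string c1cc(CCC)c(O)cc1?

Heavy atoms from the SMILES: 9 C, 1 O.
Implicit hydrogens by atom environment:
  4 × C (aromatic): 1 H each → 4
  2 × C: 2 H each → 4
  2 × C (aromatic): no H
  1 × C: 3 H
  1 × O: 1 H
  Total hydrogens = 12.
Molecular formula: C9H12O

C9H12O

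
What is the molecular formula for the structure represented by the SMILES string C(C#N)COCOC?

Heavy atoms from the SMILES: 5 C, 1 N, 2 O.
Implicit hydrogens by atom environment:
  3 × C: 2 H each → 6
  2 × O: no H
  1 × C: 3 H
  1 × C: no H
  1 × N: no H
  Total hydrogens = 9.
Molecular formula: C5H9NO2

C5H9NO2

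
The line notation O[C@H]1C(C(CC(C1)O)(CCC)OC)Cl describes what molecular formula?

Heavy atoms from the SMILES: 10 C, 1 Cl, 3 O.
Implicit hydrogens by atom environment:
  4 × C: 2 H each → 8
  3 × C: 1 H each → 3
  2 × C: 3 H each → 6
  2 × O: 1 H each → 2
  1 × C: no H
  1 × Cl: no H
  1 × O: no H
  Total hydrogens = 19.
Molecular formula: C10H19ClO3

C10H19ClO3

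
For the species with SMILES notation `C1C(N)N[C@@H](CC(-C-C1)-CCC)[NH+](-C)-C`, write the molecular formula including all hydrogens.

C12H28N3+

Heavy atoms from the SMILES: 12 C, 3 N.
Implicit hydrogens by atom environment:
  6 × C: 2 H each → 12
  3 × C: 3 H each → 9
  3 × C: 1 H each → 3
  1 × N: 2 H
  1 × N: 1 H
  1 × N (charge +1): 1 H
  Total hydrogens = 28.
Net charge +1.
Molecular formula: C12H28N3+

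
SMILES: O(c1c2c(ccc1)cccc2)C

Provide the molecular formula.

C11H10O

Heavy atoms from the SMILES: 11 C, 1 O.
Implicit hydrogens by atom environment:
  7 × C (aromatic): 1 H each → 7
  3 × C (aromatic): no H
  1 × C: 3 H
  1 × O: no H
  Total hydrogens = 10.
Molecular formula: C11H10O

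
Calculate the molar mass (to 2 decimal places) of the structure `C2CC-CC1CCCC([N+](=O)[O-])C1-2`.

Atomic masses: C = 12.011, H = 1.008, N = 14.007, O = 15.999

183.25

Molecular formula: C10H17NO2.
M = 10×12.011 + 17×1.008 + 1×14.007 + 2×15.999 = 183.25 g/mol.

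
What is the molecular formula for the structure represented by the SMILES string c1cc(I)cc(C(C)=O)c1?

C8H7IO

Heavy atoms from the SMILES: 8 C, 1 I, 1 O.
Implicit hydrogens by atom environment:
  4 × C (aromatic): 1 H each → 4
  2 × C (aromatic): no H
  1 × C: 3 H
  1 × C: no H
  1 × I: no H
  1 × O: no H
  Total hydrogens = 7.
Molecular formula: C8H7IO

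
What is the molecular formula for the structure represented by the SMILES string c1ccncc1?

Heavy atoms from the SMILES: 5 C, 1 N.
Implicit hydrogens by atom environment:
  5 × C (aromatic): 1 H each → 5
  1 × N (aromatic): no H
  Total hydrogens = 5.
Molecular formula: C5H5N

C5H5N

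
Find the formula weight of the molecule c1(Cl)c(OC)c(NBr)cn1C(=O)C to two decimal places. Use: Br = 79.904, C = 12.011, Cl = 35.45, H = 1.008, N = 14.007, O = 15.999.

Molecular formula: C7H8BrClN2O2.
M = 1×79.904 + 7×12.011 + 1×35.45 + 8×1.008 + 2×14.007 + 2×15.999 = 267.51 g/mol.

267.51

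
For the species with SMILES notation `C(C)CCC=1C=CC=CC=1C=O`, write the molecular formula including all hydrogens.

Heavy atoms from the SMILES: 11 C, 1 O.
Implicit hydrogens by atom environment:
  4 × C (aromatic): 1 H each → 4
  3 × C: 2 H each → 6
  2 × C (aromatic): no H
  1 × C: 3 H
  1 × C: 1 H
  1 × O: no H
  Total hydrogens = 14.
Molecular formula: C11H14O

C11H14O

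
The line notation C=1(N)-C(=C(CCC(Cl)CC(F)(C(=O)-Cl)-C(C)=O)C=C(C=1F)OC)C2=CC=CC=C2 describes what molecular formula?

Heavy atoms from the SMILES: 21 C, 2 Cl, 2 F, 1 N, 3 O.
Implicit hydrogens by atom environment:
  6 × C (aromatic): 1 H each → 6
  6 × C (aromatic): no H
  3 × C: 2 H each → 6
  3 × C: no H
  3 × O: no H
  2 × C: 3 H each → 6
  2 × Cl: no H
  2 × F: no H
  1 × C: 1 H
  1 × N: 2 H
  Total hydrogens = 21.
Molecular formula: C21H21Cl2F2NO3

C21H21Cl2F2NO3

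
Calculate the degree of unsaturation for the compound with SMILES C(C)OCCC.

0

Molecular formula from the SMILES: C5H12O.
DoU = (2C + 2 + N − H − X)/2 = (2·5 + 2 + 0 − 12 − 0)/2 = 0/2 = 0.
(Structurally: 0 ring(s) + 0 π bond(s) = 0.)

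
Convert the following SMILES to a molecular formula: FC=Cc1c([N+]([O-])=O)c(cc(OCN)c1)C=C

C11H11FN2O3

Heavy atoms from the SMILES: 11 C, 1 F, 2 N, 3 O.
Implicit hydrogens by atom environment:
  4 × C (aromatic): no H
  3 × C: 1 H each → 3
  2 × C: 2 H each → 4
  2 × C (aromatic): 1 H each → 2
  2 × O: no H
  1 × F: no H
  1 × N: 2 H
  1 × N (charge +1): no H
  1 × O (charge -1): no H
  Total hydrogens = 11.
Molecular formula: C11H11FN2O3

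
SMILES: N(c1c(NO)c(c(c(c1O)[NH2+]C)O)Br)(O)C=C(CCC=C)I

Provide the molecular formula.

C13H18BrIN3O4+

Heavy atoms from the SMILES: 1 Br, 13 C, 1 I, 3 N, 4 O.
Implicit hydrogens by atom environment:
  6 × C (aromatic): no H
  4 × O: 1 H each → 4
  3 × C: 2 H each → 6
  2 × C: 1 H each → 2
  1 × Br: no H
  1 × C: 3 H
  1 × C: no H
  1 × I: no H
  1 × N (charge +1): 2 H
  1 × N: 1 H
  1 × N: no H
  Total hydrogens = 18.
Net charge +1.
Molecular formula: C13H18BrIN3O4+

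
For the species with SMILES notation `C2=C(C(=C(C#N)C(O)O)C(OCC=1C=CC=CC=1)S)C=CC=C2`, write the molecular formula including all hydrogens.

Heavy atoms from the SMILES: 18 C, 1 N, 3 O, 1 S.
Implicit hydrogens by atom environment:
  10 × C (aromatic): 1 H each → 10
  3 × C: no H
  2 × C: 1 H each → 2
  2 × C (aromatic): no H
  2 × O: 1 H each → 2
  1 × C: 2 H
  1 × N: no H
  1 × O: no H
  1 × S: 1 H
  Total hydrogens = 17.
Molecular formula: C18H17NO3S

C18H17NO3S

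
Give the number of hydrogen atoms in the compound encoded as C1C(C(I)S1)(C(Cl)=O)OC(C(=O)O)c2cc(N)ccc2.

Hydrogens are implicit in SMILES; fill each atom to its normal valence:
  4 × C (aromatic): 1 H each → 4
  3 × C: no H
  3 × O: no H
  2 × C: 1 H each → 2
  2 × C (aromatic): no H
  1 × C: 2 H
  1 × Cl: no H
  1 × I: no H
  1 × N: 2 H
  1 × O: 1 H
  1 × S: no H
  Total hydrogens = 11.

11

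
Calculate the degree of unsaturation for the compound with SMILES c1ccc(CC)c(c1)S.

Molecular formula from the SMILES: C8H10S.
DoU = (2C + 2 + N − H − X)/2 = (2·8 + 2 + 0 − 10 − 0)/2 = 8/2 = 4.
(Structurally: 1 ring(s) + 3 π bond(s) = 4.)

4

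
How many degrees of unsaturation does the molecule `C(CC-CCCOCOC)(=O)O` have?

Molecular formula from the SMILES: C8H16O4.
DoU = (2C + 2 + N − H − X)/2 = (2·8 + 2 + 0 − 16 − 0)/2 = 2/2 = 1.
(Structurally: 0 ring(s) + 1 π bond(s) = 1.)

1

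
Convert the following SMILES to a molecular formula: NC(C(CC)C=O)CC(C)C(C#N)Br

C10H17BrN2O

Heavy atoms from the SMILES: 1 Br, 10 C, 2 N, 1 O.
Implicit hydrogens by atom environment:
  5 × C: 1 H each → 5
  2 × C: 3 H each → 6
  2 × C: 2 H each → 4
  1 × Br: no H
  1 × C: no H
  1 × N: 2 H
  1 × N: no H
  1 × O: no H
  Total hydrogens = 17.
Molecular formula: C10H17BrN2O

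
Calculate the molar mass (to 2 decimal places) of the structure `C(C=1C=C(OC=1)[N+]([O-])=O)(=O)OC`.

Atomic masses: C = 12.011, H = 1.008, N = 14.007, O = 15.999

Molecular formula: C6H5NO5.
M = 6×12.011 + 5×1.008 + 1×14.007 + 5×15.999 = 171.11 g/mol.

171.11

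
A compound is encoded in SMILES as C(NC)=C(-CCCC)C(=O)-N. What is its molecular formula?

Heavy atoms from the SMILES: 8 C, 2 N, 1 O.
Implicit hydrogens by atom environment:
  3 × C: 2 H each → 6
  2 × C: 3 H each → 6
  2 × C: no H
  1 × C: 1 H
  1 × N: 2 H
  1 × N: 1 H
  1 × O: no H
  Total hydrogens = 16.
Molecular formula: C8H16N2O

C8H16N2O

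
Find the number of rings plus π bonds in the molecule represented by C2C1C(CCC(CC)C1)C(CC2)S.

2

Molecular formula from the SMILES: C12H22S.
DoU = (2C + 2 + N − H − X)/2 = (2·12 + 2 + 0 − 22 − 0)/2 = 4/2 = 2.
(Structurally: 2 ring(s) + 0 π bond(s) = 2.)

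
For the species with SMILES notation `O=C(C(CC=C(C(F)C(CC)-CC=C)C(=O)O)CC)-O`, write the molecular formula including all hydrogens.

C15H23FO4

Heavy atoms from the SMILES: 15 C, 1 F, 4 O.
Implicit hydrogens by atom environment:
  5 × C: 2 H each → 10
  5 × C: 1 H each → 5
  3 × C: no H
  2 × C: 3 H each → 6
  2 × O: 1 H each → 2
  2 × O: no H
  1 × F: no H
  Total hydrogens = 23.
Molecular formula: C15H23FO4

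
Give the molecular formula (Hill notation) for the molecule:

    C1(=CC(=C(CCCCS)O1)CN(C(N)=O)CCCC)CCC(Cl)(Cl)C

Heavy atoms from the SMILES: 18 C, 2 Cl, 2 N, 2 O, 1 S.
Implicit hydrogens by atom environment:
  10 × C: 2 H each → 20
  3 × C (aromatic): no H
  2 × C: 3 H each → 6
  2 × C: no H
  2 × Cl: no H
  1 × C (aromatic): 1 H
  1 × N: 2 H
  1 × N: no H
  1 × O (aromatic): no H
  1 × O: no H
  1 × S: 1 H
  Total hydrogens = 30.
Molecular formula: C18H30Cl2N2O2S

C18H30Cl2N2O2S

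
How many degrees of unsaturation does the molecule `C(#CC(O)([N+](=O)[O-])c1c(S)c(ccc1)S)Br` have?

Molecular formula from the SMILES: C9H6BrNO3S2.
DoU = (2C + 2 + N − H − X)/2 = (2·9 + 2 + 1 − 6 − 1)/2 = 14/2 = 7.
(Structurally: 1 ring(s) + 6 π bond(s) = 7.)

7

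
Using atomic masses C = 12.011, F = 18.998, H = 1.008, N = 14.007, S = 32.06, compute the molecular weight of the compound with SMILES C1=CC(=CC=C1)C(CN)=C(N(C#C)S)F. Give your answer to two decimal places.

Molecular formula: C11H11FN2S.
M = 11×12.011 + 1×18.998 + 11×1.008 + 2×14.007 + 1×32.06 = 222.28 g/mol.

222.28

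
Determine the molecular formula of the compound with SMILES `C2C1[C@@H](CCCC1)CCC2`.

Heavy atoms from the SMILES: 10 C.
Implicit hydrogens by atom environment:
  8 × C: 2 H each → 16
  2 × C: 1 H each → 2
  Total hydrogens = 18.
Molecular formula: C10H18

C10H18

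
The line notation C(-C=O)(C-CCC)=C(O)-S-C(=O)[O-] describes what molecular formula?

C8H11O4S-

Heavy atoms from the SMILES: 8 C, 4 O, 1 S.
Implicit hydrogens by atom environment:
  3 × C: 2 H each → 6
  3 × C: no H
  2 × O: no H
  1 × C: 3 H
  1 × C: 1 H
  1 × O: 1 H
  1 × O (charge -1): no H
  1 × S: no H
  Total hydrogens = 11.
Net charge -1.
Molecular formula: C8H11O4S-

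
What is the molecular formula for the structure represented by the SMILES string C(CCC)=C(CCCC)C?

Heavy atoms from the SMILES: 10 C.
Implicit hydrogens by atom environment:
  5 × C: 2 H each → 10
  3 × C: 3 H each → 9
  1 × C: 1 H
  1 × C: no H
  Total hydrogens = 20.
Molecular formula: C10H20

C10H20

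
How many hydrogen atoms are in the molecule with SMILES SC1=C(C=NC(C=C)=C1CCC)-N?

Hydrogens are implicit in SMILES; fill each atom to its normal valence:
  4 × C (aromatic): no H
  3 × C: 2 H each → 6
  1 × C: 3 H
  1 × C (aromatic): 1 H
  1 × C: 1 H
  1 × N: 2 H
  1 × N (aromatic): no H
  1 × S: 1 H
  Total hydrogens = 14.

14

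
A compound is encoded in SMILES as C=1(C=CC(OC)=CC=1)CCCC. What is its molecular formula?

Heavy atoms from the SMILES: 11 C, 1 O.
Implicit hydrogens by atom environment:
  4 × C (aromatic): 1 H each → 4
  3 × C: 2 H each → 6
  2 × C: 3 H each → 6
  2 × C (aromatic): no H
  1 × O: no H
  Total hydrogens = 16.
Molecular formula: C11H16O

C11H16O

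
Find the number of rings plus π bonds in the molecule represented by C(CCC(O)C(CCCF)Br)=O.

1

Molecular formula from the SMILES: C8H14BrFO2.
DoU = (2C + 2 + N − H − X)/2 = (2·8 + 2 + 0 − 14 − 2)/2 = 2/2 = 1.
(Structurally: 0 ring(s) + 1 π bond(s) = 1.)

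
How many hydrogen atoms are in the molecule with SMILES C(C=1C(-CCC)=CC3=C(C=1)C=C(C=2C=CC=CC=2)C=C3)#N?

Hydrogens are implicit in SMILES; fill each atom to its normal valence:
  10 × C (aromatic): 1 H each → 10
  6 × C (aromatic): no H
  2 × C: 2 H each → 4
  1 × C: 3 H
  1 × C: no H
  1 × N: no H
  Total hydrogens = 17.

17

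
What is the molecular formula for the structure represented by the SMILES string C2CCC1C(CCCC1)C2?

Heavy atoms from the SMILES: 10 C.
Implicit hydrogens by atom environment:
  8 × C: 2 H each → 16
  2 × C: 1 H each → 2
  Total hydrogens = 18.
Molecular formula: C10H18

C10H18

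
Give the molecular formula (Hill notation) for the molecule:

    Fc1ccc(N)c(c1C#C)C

Heavy atoms from the SMILES: 9 C, 1 F, 1 N.
Implicit hydrogens by atom environment:
  4 × C (aromatic): no H
  2 × C (aromatic): 1 H each → 2
  1 × C: 3 H
  1 × C: 1 H
  1 × C: no H
  1 × F: no H
  1 × N: 2 H
  Total hydrogens = 8.
Molecular formula: C9H8FN

C9H8FN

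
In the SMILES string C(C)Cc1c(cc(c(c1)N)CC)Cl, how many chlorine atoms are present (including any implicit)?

1

The symbol for chlorine appears 1 time in the SMILES.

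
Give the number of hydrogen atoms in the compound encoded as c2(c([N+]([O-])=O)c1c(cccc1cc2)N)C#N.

7

Hydrogens are implicit in SMILES; fill each atom to its normal valence:
  5 × C (aromatic): 1 H each → 5
  5 × C (aromatic): no H
  1 × C: no H
  1 × N: 2 H
  1 × N: no H
  1 × N (charge +1): no H
  1 × O: no H
  1 × O (charge -1): no H
  Total hydrogens = 7.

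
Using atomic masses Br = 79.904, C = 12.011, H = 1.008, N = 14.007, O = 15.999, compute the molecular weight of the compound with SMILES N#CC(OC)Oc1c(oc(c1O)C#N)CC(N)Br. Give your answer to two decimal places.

316.11

Molecular formula: C10H10BrN3O4.
M = 1×79.904 + 10×12.011 + 10×1.008 + 3×14.007 + 4×15.999 = 316.11 g/mol.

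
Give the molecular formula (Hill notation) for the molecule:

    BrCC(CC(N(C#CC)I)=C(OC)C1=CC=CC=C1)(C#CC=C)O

Heavy atoms from the SMILES: 1 Br, 19 C, 1 I, 1 N, 2 O.
Implicit hydrogens by atom environment:
  7 × C: no H
  5 × C (aromatic): 1 H each → 5
  3 × C: 2 H each → 6
  2 × C: 3 H each → 6
  1 × Br: no H
  1 × C: 1 H
  1 × C (aromatic): no H
  1 × I: no H
  1 × N: no H
  1 × O: 1 H
  1 × O: no H
  Total hydrogens = 19.
Molecular formula: C19H19BrINO2

C19H19BrINO2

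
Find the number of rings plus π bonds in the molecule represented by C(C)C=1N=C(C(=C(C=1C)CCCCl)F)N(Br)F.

4

Molecular formula from the SMILES: C11H14BrClF2N2.
DoU = (2C + 2 + N − H − X)/2 = (2·11 + 2 + 2 − 14 − 4)/2 = 8/2 = 4.
(Structurally: 1 ring(s) + 3 π bond(s) = 4.)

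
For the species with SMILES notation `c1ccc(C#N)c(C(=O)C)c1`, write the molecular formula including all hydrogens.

Heavy atoms from the SMILES: 9 C, 1 N, 1 O.
Implicit hydrogens by atom environment:
  4 × C (aromatic): 1 H each → 4
  2 × C (aromatic): no H
  2 × C: no H
  1 × C: 3 H
  1 × N: no H
  1 × O: no H
  Total hydrogens = 7.
Molecular formula: C9H7NO

C9H7NO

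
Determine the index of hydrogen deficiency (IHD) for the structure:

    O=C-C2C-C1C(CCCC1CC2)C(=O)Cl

Molecular formula from the SMILES: C12H17ClO2.
DoU = (2C + 2 + N − H − X)/2 = (2·12 + 2 + 0 − 17 − 1)/2 = 8/2 = 4.
(Structurally: 2 ring(s) + 2 π bond(s) = 4.)

4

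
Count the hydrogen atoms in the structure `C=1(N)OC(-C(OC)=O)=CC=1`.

Hydrogens are implicit in SMILES; fill each atom to its normal valence:
  2 × C (aromatic): 1 H each → 2
  2 × C (aromatic): no H
  2 × O: no H
  1 × C: 3 H
  1 × C: no H
  1 × N: 2 H
  1 × O (aromatic): no H
  Total hydrogens = 7.

7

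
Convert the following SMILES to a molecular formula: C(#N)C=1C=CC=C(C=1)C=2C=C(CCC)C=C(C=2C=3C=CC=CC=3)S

C22H19NS

Heavy atoms from the SMILES: 22 C, 1 N, 1 S.
Implicit hydrogens by atom environment:
  11 × C (aromatic): 1 H each → 11
  7 × C (aromatic): no H
  2 × C: 2 H each → 4
  1 × C: 3 H
  1 × C: no H
  1 × N: no H
  1 × S: 1 H
  Total hydrogens = 19.
Molecular formula: C22H19NS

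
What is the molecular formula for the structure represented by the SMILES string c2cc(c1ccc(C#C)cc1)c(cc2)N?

Heavy atoms from the SMILES: 14 C, 1 N.
Implicit hydrogens by atom environment:
  8 × C (aromatic): 1 H each → 8
  4 × C (aromatic): no H
  1 × C: 1 H
  1 × C: no H
  1 × N: 2 H
  Total hydrogens = 11.
Molecular formula: C14H11N

C14H11N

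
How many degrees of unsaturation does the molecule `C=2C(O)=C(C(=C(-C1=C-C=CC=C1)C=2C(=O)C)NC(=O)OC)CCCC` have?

Molecular formula from the SMILES: C20H23NO4.
DoU = (2C + 2 + N − H − X)/2 = (2·20 + 2 + 1 − 23 − 0)/2 = 20/2 = 10.
(Structurally: 2 ring(s) + 8 π bond(s) = 10.)

10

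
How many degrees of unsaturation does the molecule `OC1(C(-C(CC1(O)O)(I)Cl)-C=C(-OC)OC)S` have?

Molecular formula from the SMILES: C9H14ClIO5S.
DoU = (2C + 2 + N − H − X)/2 = (2·9 + 2 + 0 − 14 − 2)/2 = 4/2 = 2.
(Structurally: 1 ring(s) + 1 π bond(s) = 2.)

2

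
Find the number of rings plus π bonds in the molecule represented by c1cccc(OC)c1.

Molecular formula from the SMILES: C7H8O.
DoU = (2C + 2 + N − H − X)/2 = (2·7 + 2 + 0 − 8 − 0)/2 = 8/2 = 4.
(Structurally: 1 ring(s) + 3 π bond(s) = 4.)

4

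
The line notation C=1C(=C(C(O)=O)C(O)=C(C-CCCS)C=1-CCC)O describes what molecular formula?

Heavy atoms from the SMILES: 14 C, 4 O, 1 S.
Implicit hydrogens by atom environment:
  6 × C: 2 H each → 12
  5 × C (aromatic): no H
  3 × O: 1 H each → 3
  1 × C: 3 H
  1 × C (aromatic): 1 H
  1 × C: no H
  1 × O: no H
  1 × S: 1 H
  Total hydrogens = 20.
Molecular formula: C14H20O4S

C14H20O4S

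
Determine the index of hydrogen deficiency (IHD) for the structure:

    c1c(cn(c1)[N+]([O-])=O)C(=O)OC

Molecular formula from the SMILES: C6H6N2O4.
DoU = (2C + 2 + N − H − X)/2 = (2·6 + 2 + 2 − 6 − 0)/2 = 10/2 = 5.
(Structurally: 1 ring(s) + 4 π bond(s) = 5.)

5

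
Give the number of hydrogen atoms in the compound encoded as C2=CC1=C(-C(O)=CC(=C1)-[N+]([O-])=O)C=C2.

Hydrogens are implicit in SMILES; fill each atom to its normal valence:
  6 × C (aromatic): 1 H each → 6
  4 × C (aromatic): no H
  1 × N (charge +1): no H
  1 × O: 1 H
  1 × O: no H
  1 × O (charge -1): no H
  Total hydrogens = 7.

7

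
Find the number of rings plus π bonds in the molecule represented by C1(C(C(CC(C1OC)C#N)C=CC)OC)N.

Molecular formula from the SMILES: C12H20N2O2.
DoU = (2C + 2 + N − H − X)/2 = (2·12 + 2 + 2 − 20 − 0)/2 = 8/2 = 4.
(Structurally: 1 ring(s) + 3 π bond(s) = 4.)

4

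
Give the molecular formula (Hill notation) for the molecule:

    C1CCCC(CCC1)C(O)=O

Heavy atoms from the SMILES: 9 C, 2 O.
Implicit hydrogens by atom environment:
  7 × C: 2 H each → 14
  1 × C: 1 H
  1 × C: no H
  1 × O: 1 H
  1 × O: no H
  Total hydrogens = 16.
Molecular formula: C9H16O2

C9H16O2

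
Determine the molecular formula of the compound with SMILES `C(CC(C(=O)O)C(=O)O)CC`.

Heavy atoms from the SMILES: 7 C, 4 O.
Implicit hydrogens by atom environment:
  3 × C: 2 H each → 6
  2 × C: no H
  2 × O: 1 H each → 2
  2 × O: no H
  1 × C: 3 H
  1 × C: 1 H
  Total hydrogens = 12.
Molecular formula: C7H12O4

C7H12O4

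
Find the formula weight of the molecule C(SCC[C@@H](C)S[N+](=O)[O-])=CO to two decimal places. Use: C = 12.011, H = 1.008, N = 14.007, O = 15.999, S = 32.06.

Molecular formula: C6H11NO3S2.
M = 6×12.011 + 11×1.008 + 1×14.007 + 3×15.999 + 2×32.06 = 209.28 g/mol.

209.28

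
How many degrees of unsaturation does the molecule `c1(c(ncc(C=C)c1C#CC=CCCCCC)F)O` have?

Molecular formula from the SMILES: C16H18FNO.
DoU = (2C + 2 + N − H − X)/2 = (2·16 + 2 + 1 − 18 − 1)/2 = 16/2 = 8.
(Structurally: 1 ring(s) + 7 π bond(s) = 8.)

8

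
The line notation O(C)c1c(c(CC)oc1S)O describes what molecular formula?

C7H10O3S

Heavy atoms from the SMILES: 7 C, 3 O, 1 S.
Implicit hydrogens by atom environment:
  4 × C (aromatic): no H
  2 × C: 3 H each → 6
  1 × C: 2 H
  1 × O: 1 H
  1 × O (aromatic): no H
  1 × O: no H
  1 × S: 1 H
  Total hydrogens = 10.
Molecular formula: C7H10O3S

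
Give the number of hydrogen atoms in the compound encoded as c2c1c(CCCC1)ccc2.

Hydrogens are implicit in SMILES; fill each atom to its normal valence:
  4 × C: 2 H each → 8
  4 × C (aromatic): 1 H each → 4
  2 × C (aromatic): no H
  Total hydrogens = 12.

12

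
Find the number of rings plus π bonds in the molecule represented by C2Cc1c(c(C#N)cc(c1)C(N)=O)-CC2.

8

Molecular formula from the SMILES: C12H12N2O.
DoU = (2C + 2 + N − H − X)/2 = (2·12 + 2 + 2 − 12 − 0)/2 = 16/2 = 8.
(Structurally: 2 ring(s) + 6 π bond(s) = 8.)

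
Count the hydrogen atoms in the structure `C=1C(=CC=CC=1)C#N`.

5

Hydrogens are implicit in SMILES; fill each atom to its normal valence:
  5 × C (aromatic): 1 H each → 5
  1 × C (aromatic): no H
  1 × C: no H
  1 × N: no H
  Total hydrogens = 5.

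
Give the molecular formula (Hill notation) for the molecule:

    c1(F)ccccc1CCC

Heavy atoms from the SMILES: 9 C, 1 F.
Implicit hydrogens by atom environment:
  4 × C (aromatic): 1 H each → 4
  2 × C: 2 H each → 4
  2 × C (aromatic): no H
  1 × C: 3 H
  1 × F: no H
  Total hydrogens = 11.
Molecular formula: C9H11F

C9H11F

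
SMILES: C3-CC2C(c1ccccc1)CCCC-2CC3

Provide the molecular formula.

Heavy atoms from the SMILES: 16 C.
Implicit hydrogens by atom environment:
  7 × C: 2 H each → 14
  5 × C (aromatic): 1 H each → 5
  3 × C: 1 H each → 3
  1 × C (aromatic): no H
  Total hydrogens = 22.
Molecular formula: C16H22

C16H22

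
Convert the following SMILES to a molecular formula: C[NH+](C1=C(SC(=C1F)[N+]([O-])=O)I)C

C6H7FIN2O2S+

Heavy atoms from the SMILES: 6 C, 1 F, 1 I, 2 N, 2 O, 1 S.
Implicit hydrogens by atom environment:
  4 × C (aromatic): no H
  2 × C: 3 H each → 6
  1 × F: no H
  1 × I: no H
  1 × N (charge +1): 1 H
  1 × N (charge +1): no H
  1 × O: no H
  1 × O (charge -1): no H
  1 × S (aromatic): no H
  Total hydrogens = 7.
Net charge +1.
Molecular formula: C6H7FIN2O2S+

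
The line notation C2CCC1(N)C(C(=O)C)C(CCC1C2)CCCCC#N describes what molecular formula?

C17H28N2O

Heavy atoms from the SMILES: 17 C, 2 N, 1 O.
Implicit hydrogens by atom environment:
  10 × C: 2 H each → 20
  3 × C: 1 H each → 3
  3 × C: no H
  1 × C: 3 H
  1 × N: 2 H
  1 × N: no H
  1 × O: no H
  Total hydrogens = 28.
Molecular formula: C17H28N2O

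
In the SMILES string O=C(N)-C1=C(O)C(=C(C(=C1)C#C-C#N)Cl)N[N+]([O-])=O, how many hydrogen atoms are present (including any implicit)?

Hydrogens are implicit in SMILES; fill each atom to its normal valence:
  5 × C (aromatic): no H
  4 × C: no H
  2 × O: no H
  1 × C (aromatic): 1 H
  1 × Cl: no H
  1 × N: 2 H
  1 × N: 1 H
  1 × N (charge +1): no H
  1 × N: no H
  1 × O: 1 H
  1 × O (charge -1): no H
  Total hydrogens = 5.

5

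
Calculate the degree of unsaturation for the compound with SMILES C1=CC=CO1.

3

Molecular formula from the SMILES: C4H4O.
DoU = (2C + 2 + N − H − X)/2 = (2·4 + 2 + 0 − 4 − 0)/2 = 6/2 = 3.
(Structurally: 1 ring(s) + 2 π bond(s) = 3.)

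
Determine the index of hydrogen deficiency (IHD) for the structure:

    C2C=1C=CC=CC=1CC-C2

Molecular formula from the SMILES: C10H12.
DoU = (2C + 2 + N − H − X)/2 = (2·10 + 2 + 0 − 12 − 0)/2 = 10/2 = 5.
(Structurally: 2 ring(s) + 3 π bond(s) = 5.)

5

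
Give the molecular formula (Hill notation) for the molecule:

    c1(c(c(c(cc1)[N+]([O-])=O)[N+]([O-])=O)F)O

C6H3FN2O5

Heavy atoms from the SMILES: 6 C, 1 F, 2 N, 5 O.
Implicit hydrogens by atom environment:
  4 × C (aromatic): no H
  2 × C (aromatic): 1 H each → 2
  2 × N (charge +1): no H
  2 × O: no H
  2 × O (charge -1): no H
  1 × F: no H
  1 × O: 1 H
  Total hydrogens = 3.
Molecular formula: C6H3FN2O5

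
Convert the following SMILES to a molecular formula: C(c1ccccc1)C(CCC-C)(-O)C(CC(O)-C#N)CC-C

Heavy atoms from the SMILES: 19 C, 1 N, 2 O.
Implicit hydrogens by atom environment:
  7 × C: 2 H each → 14
  5 × C (aromatic): 1 H each → 5
  2 × C: 3 H each → 6
  2 × C: 1 H each → 2
  2 × C: no H
  2 × O: 1 H each → 2
  1 × C (aromatic): no H
  1 × N: no H
  Total hydrogens = 29.
Molecular formula: C19H29NO2

C19H29NO2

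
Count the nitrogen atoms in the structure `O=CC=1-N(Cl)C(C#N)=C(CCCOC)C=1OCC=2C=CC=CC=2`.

The symbol for nitrogen appears 2 times in the SMILES.

2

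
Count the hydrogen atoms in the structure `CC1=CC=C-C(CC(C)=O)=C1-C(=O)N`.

13

Hydrogens are implicit in SMILES; fill each atom to its normal valence:
  3 × C (aromatic): 1 H each → 3
  3 × C (aromatic): no H
  2 × C: 3 H each → 6
  2 × C: no H
  2 × O: no H
  1 × C: 2 H
  1 × N: 2 H
  Total hydrogens = 13.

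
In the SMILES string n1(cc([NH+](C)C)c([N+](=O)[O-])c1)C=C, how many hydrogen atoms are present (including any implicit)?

12

Hydrogens are implicit in SMILES; fill each atom to its normal valence:
  2 × C: 3 H each → 6
  2 × C (aromatic): 1 H each → 2
  2 × C (aromatic): no H
  1 × C: 2 H
  1 × C: 1 H
  1 × N (charge +1): 1 H
  1 × N (aromatic): no H
  1 × N (charge +1): no H
  1 × O: no H
  1 × O (charge -1): no H
  Total hydrogens = 12.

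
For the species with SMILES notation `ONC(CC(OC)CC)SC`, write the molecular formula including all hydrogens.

C7H17NO2S

Heavy atoms from the SMILES: 7 C, 1 N, 2 O, 1 S.
Implicit hydrogens by atom environment:
  3 × C: 3 H each → 9
  2 × C: 2 H each → 4
  2 × C: 1 H each → 2
  1 × N: 1 H
  1 × O: 1 H
  1 × O: no H
  1 × S: no H
  Total hydrogens = 17.
Molecular formula: C7H17NO2S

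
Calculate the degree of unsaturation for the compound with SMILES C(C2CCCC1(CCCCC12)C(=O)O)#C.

Molecular formula from the SMILES: C13H18O2.
DoU = (2C + 2 + N − H − X)/2 = (2·13 + 2 + 0 − 18 − 0)/2 = 10/2 = 5.
(Structurally: 2 ring(s) + 3 π bond(s) = 5.)

5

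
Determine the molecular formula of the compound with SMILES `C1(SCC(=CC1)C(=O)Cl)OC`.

Heavy atoms from the SMILES: 7 C, 1 Cl, 2 O, 1 S.
Implicit hydrogens by atom environment:
  2 × C: 2 H each → 4
  2 × C: 1 H each → 2
  2 × C: no H
  2 × O: no H
  1 × C: 3 H
  1 × Cl: no H
  1 × S: no H
  Total hydrogens = 9.
Molecular formula: C7H9ClO2S

C7H9ClO2S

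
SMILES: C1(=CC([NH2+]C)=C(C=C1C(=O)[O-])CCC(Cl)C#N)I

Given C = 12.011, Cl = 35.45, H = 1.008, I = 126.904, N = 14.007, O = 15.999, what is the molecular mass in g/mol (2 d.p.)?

378.59

Molecular formula: C12H12ClIN2O2.
M = 12×12.011 + 1×35.45 + 12×1.008 + 1×126.904 + 2×14.007 + 2×15.999 = 378.59 g/mol.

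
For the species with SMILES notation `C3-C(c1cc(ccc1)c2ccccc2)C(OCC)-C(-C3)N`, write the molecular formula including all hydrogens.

C19H23NO

Heavy atoms from the SMILES: 19 C, 1 N, 1 O.
Implicit hydrogens by atom environment:
  9 × C (aromatic): 1 H each → 9
  3 × C: 2 H each → 6
  3 × C: 1 H each → 3
  3 × C (aromatic): no H
  1 × C: 3 H
  1 × N: 2 H
  1 × O: no H
  Total hydrogens = 23.
Molecular formula: C19H23NO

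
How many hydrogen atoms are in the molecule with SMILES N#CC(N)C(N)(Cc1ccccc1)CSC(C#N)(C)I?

Hydrogens are implicit in SMILES; fill each atom to its normal valence:
  5 × C (aromatic): 1 H each → 5
  4 × C: no H
  2 × C: 2 H each → 4
  2 × N: 2 H each → 4
  2 × N: no H
  1 × C: 3 H
  1 × C: 1 H
  1 × C (aromatic): no H
  1 × I: no H
  1 × S: no H
  Total hydrogens = 17.

17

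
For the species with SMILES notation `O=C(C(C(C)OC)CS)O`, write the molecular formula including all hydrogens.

C6H12O3S

Heavy atoms from the SMILES: 6 C, 3 O, 1 S.
Implicit hydrogens by atom environment:
  2 × C: 3 H each → 6
  2 × C: 1 H each → 2
  2 × O: no H
  1 × C: 2 H
  1 × C: no H
  1 × O: 1 H
  1 × S: 1 H
  Total hydrogens = 12.
Molecular formula: C6H12O3S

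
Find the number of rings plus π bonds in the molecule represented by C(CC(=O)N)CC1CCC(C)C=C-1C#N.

5

Molecular formula from the SMILES: C12H18N2O.
DoU = (2C + 2 + N − H − X)/2 = (2·12 + 2 + 2 − 18 − 0)/2 = 10/2 = 5.
(Structurally: 1 ring(s) + 4 π bond(s) = 5.)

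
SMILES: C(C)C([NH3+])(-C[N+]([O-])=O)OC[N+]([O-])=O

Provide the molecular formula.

Heavy atoms from the SMILES: 5 C, 3 N, 5 O.
Implicit hydrogens by atom environment:
  3 × C: 2 H each → 6
  3 × O: no H
  2 × N (charge +1): no H
  2 × O (charge -1): no H
  1 × C: 3 H
  1 × C: no H
  1 × N (charge +1): 3 H
  Total hydrogens = 12.
Net charge +1.
Molecular formula: C5H12N3O5+

C5H12N3O5+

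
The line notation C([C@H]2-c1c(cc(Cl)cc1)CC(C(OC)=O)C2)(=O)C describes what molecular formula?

C14H15ClO3

Heavy atoms from the SMILES: 14 C, 1 Cl, 3 O.
Implicit hydrogens by atom environment:
  3 × C (aromatic): 1 H each → 3
  3 × C (aromatic): no H
  3 × O: no H
  2 × C: 3 H each → 6
  2 × C: 2 H each → 4
  2 × C: 1 H each → 2
  2 × C: no H
  1 × Cl: no H
  Total hydrogens = 15.
Molecular formula: C14H15ClO3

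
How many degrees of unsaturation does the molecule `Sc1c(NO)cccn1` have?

Molecular formula from the SMILES: C5H6N2OS.
DoU = (2C + 2 + N − H − X)/2 = (2·5 + 2 + 2 − 6 − 0)/2 = 8/2 = 4.
(Structurally: 1 ring(s) + 3 π bond(s) = 4.)

4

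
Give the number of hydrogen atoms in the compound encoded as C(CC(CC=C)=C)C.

14

Hydrogens are implicit in SMILES; fill each atom to its normal valence:
  5 × C: 2 H each → 10
  1 × C: 3 H
  1 × C: 1 H
  1 × C: no H
  Total hydrogens = 14.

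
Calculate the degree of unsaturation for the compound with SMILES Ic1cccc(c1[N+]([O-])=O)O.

Molecular formula from the SMILES: C6H4INO3.
DoU = (2C + 2 + N − H − X)/2 = (2·6 + 2 + 1 − 4 − 1)/2 = 10/2 = 5.
(Structurally: 1 ring(s) + 4 π bond(s) = 5.)

5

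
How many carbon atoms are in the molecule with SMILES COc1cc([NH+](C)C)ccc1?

The symbol for carbon appears 9 times in the SMILES. Lowercase c denotes aromatic carbon and counts toward C.

9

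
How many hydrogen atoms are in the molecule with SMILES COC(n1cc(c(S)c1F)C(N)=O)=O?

Hydrogens are implicit in SMILES; fill each atom to its normal valence:
  3 × C (aromatic): no H
  3 × O: no H
  2 × C: no H
  1 × C: 3 H
  1 × C (aromatic): 1 H
  1 × F: no H
  1 × N: 2 H
  1 × N (aromatic): no H
  1 × S: 1 H
  Total hydrogens = 7.

7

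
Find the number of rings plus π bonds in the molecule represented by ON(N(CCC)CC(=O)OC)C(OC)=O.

2

Molecular formula from the SMILES: C8H16N2O5.
DoU = (2C + 2 + N − H − X)/2 = (2·8 + 2 + 2 − 16 − 0)/2 = 4/2 = 2.
(Structurally: 0 ring(s) + 2 π bond(s) = 2.)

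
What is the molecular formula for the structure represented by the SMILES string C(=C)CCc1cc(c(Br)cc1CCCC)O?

Heavy atoms from the SMILES: 1 Br, 14 C, 1 O.
Implicit hydrogens by atom environment:
  6 × C: 2 H each → 12
  4 × C (aromatic): no H
  2 × C (aromatic): 1 H each → 2
  1 × Br: no H
  1 × C: 3 H
  1 × C: 1 H
  1 × O: 1 H
  Total hydrogens = 19.
Molecular formula: C14H19BrO

C14H19BrO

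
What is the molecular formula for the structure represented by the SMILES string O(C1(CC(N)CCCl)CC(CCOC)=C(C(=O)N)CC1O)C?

Heavy atoms from the SMILES: 15 C, 1 Cl, 2 N, 4 O.
Implicit hydrogens by atom environment:
  7 × C: 2 H each → 14
  4 × C: no H
  3 × O: no H
  2 × C: 3 H each → 6
  2 × C: 1 H each → 2
  2 × N: 2 H each → 4
  1 × Cl: no H
  1 × O: 1 H
  Total hydrogens = 27.
Molecular formula: C15H27ClN2O4

C15H27ClN2O4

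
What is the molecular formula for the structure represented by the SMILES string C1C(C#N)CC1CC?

Heavy atoms from the SMILES: 7 C, 1 N.
Implicit hydrogens by atom environment:
  3 × C: 2 H each → 6
  2 × C: 1 H each → 2
  1 × C: 3 H
  1 × C: no H
  1 × N: no H
  Total hydrogens = 11.
Molecular formula: C7H11N

C7H11N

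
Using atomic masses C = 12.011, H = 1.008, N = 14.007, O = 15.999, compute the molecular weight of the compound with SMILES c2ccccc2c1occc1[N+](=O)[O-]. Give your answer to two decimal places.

189.17

Molecular formula: C10H7NO3.
M = 10×12.011 + 7×1.008 + 1×14.007 + 3×15.999 = 189.17 g/mol.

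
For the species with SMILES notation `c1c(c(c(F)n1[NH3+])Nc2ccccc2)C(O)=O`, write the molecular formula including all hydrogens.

C11H11FN3O2+

Heavy atoms from the SMILES: 11 C, 1 F, 3 N, 2 O.
Implicit hydrogens by atom environment:
  6 × C (aromatic): 1 H each → 6
  4 × C (aromatic): no H
  1 × C: no H
  1 × F: no H
  1 × N (charge +1): 3 H
  1 × N: 1 H
  1 × N (aromatic): no H
  1 × O: 1 H
  1 × O: no H
  Total hydrogens = 11.
Net charge +1.
Molecular formula: C11H11FN3O2+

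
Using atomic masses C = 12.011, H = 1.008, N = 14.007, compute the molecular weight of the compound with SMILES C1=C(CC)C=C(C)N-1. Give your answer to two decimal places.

109.17

Molecular formula: C7H11N.
M = 7×12.011 + 11×1.008 + 1×14.007 = 109.17 g/mol.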